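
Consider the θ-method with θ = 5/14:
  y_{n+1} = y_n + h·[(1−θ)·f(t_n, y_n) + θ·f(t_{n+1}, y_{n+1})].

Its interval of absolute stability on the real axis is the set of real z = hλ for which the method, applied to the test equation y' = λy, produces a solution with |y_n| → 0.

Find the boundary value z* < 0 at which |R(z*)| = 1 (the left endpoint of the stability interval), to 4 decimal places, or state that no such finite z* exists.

left endpoint -7.0000.

Set f=λy, z=hλ:
  y_{n+1} = y_n + z·[9/14·y_n + 5/14·y_{n+1}] ⇒ (1 − 5/14z)y_{n+1} = (1 + 9/14z)y_n
  Hence R(z) = (1 + 9/14z)/(1 − 5/14z).

Solve |R(x)|<1 on ℝ⁻.
x=-1.77: |R|=0.0845
R=−1: 1+9/14x = −1+5/14x ⇒ -2/7x=2 ⇒ x=2/(-2/7)=-7.0000
Confirm numerically:
  x=-6.012: |R|=0.91030 <1
  x=-5.218: |R|=0.82220 <1
  x=-4.116: |R|=0.66640 <1
  x=-7.206: |R|=1.01647 >1
  x=-7.163: |R|=1.01309 >1
  x=-7.086: |R|=1.00696 >1
Interval (-7.0000, 0).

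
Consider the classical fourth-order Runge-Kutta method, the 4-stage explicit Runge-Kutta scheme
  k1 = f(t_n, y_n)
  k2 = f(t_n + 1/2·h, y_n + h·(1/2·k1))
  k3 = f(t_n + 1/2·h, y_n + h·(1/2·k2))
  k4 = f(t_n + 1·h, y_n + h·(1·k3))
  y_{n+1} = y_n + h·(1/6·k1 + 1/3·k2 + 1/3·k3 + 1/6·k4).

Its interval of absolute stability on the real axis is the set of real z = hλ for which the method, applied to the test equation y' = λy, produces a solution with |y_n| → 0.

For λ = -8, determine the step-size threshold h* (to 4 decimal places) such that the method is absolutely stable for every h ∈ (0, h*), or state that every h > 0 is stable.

(-2.7853,0); λ=-8 ⇒ h* = 0.3482.

On y'=λy, z=hλ:
  order 4, 4-stage ⇒ R(z)=1+z+z^2/2+z^3/6+z^4/24
  (e.g. R(-1.38)=0.28530, |R|=0.28530)

Find x<0 with |R(x)|<1.
x=-1.38: |R|=0.2853
|R(-1.49)|=0.2741 |R(-0.97)|=0.3852 |R(-0.62)|=0.5386
Bisect:
  x_lo=-3.3428 |R|=2.2216  x_hi=-0.0521 |R|=0.9492
  mid=-1.69748 |R|=0.27399 →hi
  mid=-2.52015 |R|=0.66850 →hi
  mid=-2.93149 |R|=1.24374 →lo
  mid=-2.72582 |R|=0.91398 →hi
  mid=-2.82866 |R|=1.06737 →lo
  mid=-2.77724 |R|=0.98792 →hi
  mid=-2.80295 |R|=1.02694 →lo
  ...
  [-2.78547,-2.78527] ⇒ x*=-2.7853
So |R|<1 on (-2.7853, 0).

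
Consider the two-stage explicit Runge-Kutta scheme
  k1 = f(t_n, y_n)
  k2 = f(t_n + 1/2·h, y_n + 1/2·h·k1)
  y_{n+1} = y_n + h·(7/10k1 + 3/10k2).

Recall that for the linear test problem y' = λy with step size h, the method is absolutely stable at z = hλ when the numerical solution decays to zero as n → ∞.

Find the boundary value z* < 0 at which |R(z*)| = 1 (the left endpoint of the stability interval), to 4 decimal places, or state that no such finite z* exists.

left endpoint -6.6667.

Test eqn y'=λy, z=hλ:
  k1=λy_n ⇒ h·k1=z·y_n;  k2=λ(1+1/2z)y_n ⇒ h·k2=z(1+1/2z)y_n
  y_{n+1}/y_n = 1 + 7/10z + 3/10z(1+1/2z) = 1 + z + 3/20z²
  Hence R(z) = 1 + z + 3/20z².

Need |R(x)|<1, x<0.
x=-0.86: |R|=0.2509
R=1: x+3/20x²=0 ⇒ x=−20/3=-6.6667; min R=1−1/(4·3/20)=-0.6667>−1
Confirm numerically:
  x=-6.551: |R|=0.88634 <1
  x=-6.490: |R|=0.82802 <1
  x=-5.224: |R|=0.13047 <1
  x=-6.939: |R|=1.28346 >1
  x=-6.837: |R|=1.17469 >1
Interval (-6.6667, 0).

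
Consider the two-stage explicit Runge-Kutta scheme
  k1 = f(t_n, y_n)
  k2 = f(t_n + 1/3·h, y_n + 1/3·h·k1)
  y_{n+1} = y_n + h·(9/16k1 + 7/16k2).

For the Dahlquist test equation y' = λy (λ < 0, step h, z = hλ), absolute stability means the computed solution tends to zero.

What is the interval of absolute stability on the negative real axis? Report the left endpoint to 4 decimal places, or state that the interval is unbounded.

(-6.8571, 0).

Test eqn y'=λy, z=hλ:
  k1=λy_n ⇒ h·k1=z·y_n;  k2=λ(1+1/3z)y_n ⇒ h·k2=z(1+1/3z)y_n
  y_{n+1}/y_n = 1 + 9/16z + 7/16z(1+1/3z) = 1 + z + 7/48z²
  ⇒ R(z) = 1 + z + 7/48z².

Solve |R(x)|<1 on ℝ⁻.
x=-0.65: |R|=0.4116
R=1: x+7/48x²=0 ⇒ x=−48/7=-6.8571; min R=1−1/(4·7/48)=-0.7143>−1
Confirm numerically:
  x=-5.348: |R|=0.17701 <1
  x=-3.938: |R|=0.67644 <1
  x=-3.889: |R|=0.68337 <1
  x=-2.811: |R|=0.65867 <1
  x=-7.099: |R|=1.25039 >1
  x=-6.999: |R|=1.14479 >1
  x=-6.883: |R|=1.02595 >1
So |R|<1 on (-6.8571, 0).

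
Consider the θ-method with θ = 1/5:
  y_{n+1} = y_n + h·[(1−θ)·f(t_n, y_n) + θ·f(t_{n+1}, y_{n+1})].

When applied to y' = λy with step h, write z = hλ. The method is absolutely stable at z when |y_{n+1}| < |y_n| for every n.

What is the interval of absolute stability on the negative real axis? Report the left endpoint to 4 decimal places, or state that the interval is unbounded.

Set f=λy, z=hλ:
  y_{n+1} = y_n + z·[4/5·y_n + 1/5·y_{n+1}] ⇒ (1 − 1/5z)y_{n+1} = (1 + 4/5z)y_n
  R(z) = (1 + 4/5z)/(1 − 1/5z).

Need |R(x)|<1, x<0.
x=-0.99: |R|=0.1736
R=−1: 1+4/5x = −1+1/5x ⇒ -3/5x=2 ⇒ x=2/(-3/5)=-3.3333
Confirm numerically:
  x=-2.812: |R|=0.79980 <1
  x=-2.659: |R|=0.73587 <1
  x=-1.683: |R|=0.25917 <1
  x=-1.615: |R|=0.22071 <1
  x=-3.915: |R|=1.19574 >1
  x=-3.484: |R|=1.05328 >1
Stable set (-3.3333, 0).

(-3.3333, 0).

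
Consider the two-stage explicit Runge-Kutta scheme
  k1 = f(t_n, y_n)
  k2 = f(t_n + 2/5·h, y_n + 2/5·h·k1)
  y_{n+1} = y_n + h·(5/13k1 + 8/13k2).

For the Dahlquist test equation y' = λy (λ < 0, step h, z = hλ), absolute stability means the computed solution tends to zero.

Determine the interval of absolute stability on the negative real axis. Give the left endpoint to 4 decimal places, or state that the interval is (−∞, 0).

On y'=λy, z=hλ:
  k1=λy_n ⇒ h·k1=z·y_n;  k2=λ(1+2/5z)y_n ⇒ h·k2=z(1+2/5z)y_n
  y_{n+1}/y_n = 1 + 5/13z + 8/13z(1+2/5z) = 1 + z + 16/65z²
  R(z) = 1 + z + 16/65z².

Find x<0 with |R(x)|<1.
x=-0.61: |R|=0.4816
R=1: x+16/65x²=0 ⇒ x=−65/16=-4.0625; min R=1−1/(4·16/65)=-0.0156>−1
Confirm numerically:
  x=-2.325: |R|=0.00562 <1
  x=-2.262: |R|=0.00252 <1
  x=-1.923: |R|=0.01274 <1
  x=-1.777: |R|=0.00029 <1
  x=-4.559: |R|=1.55718 >1
  x=-4.376: |R|=1.33769 >1
Interval (-4.0625, 0).

z∈(-4.0625,0).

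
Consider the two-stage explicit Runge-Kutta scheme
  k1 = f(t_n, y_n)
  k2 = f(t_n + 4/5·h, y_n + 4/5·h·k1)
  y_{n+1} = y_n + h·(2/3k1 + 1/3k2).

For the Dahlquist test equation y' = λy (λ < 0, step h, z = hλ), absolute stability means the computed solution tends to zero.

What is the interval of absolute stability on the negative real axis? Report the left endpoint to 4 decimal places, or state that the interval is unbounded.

With y'=λy (z=hλ):
  k1=λy_n ⇒ h·k1=z·y_n;  k2=λ(1+4/5z)y_n ⇒ h·k2=z(1+4/5z)y_n
  y_{n+1}/y_n = 1 + 2/3z + 1/3z(1+4/5z) = 1 + z + 4/15z²
  Hence R(z) = 1 + z + 4/15z².

Find x<0 with |R(x)|<1.
x=-0.89: |R|=0.3212
R=1: x+4/15x²=0 ⇒ x=−15/4=-3.7500; min R=1−1/(4·4/15)=0.0625>−1
Confirm numerically:
  x=-2.893: |R|=0.33885 <1
  x=-2.375: |R|=0.12917 <1
  x=-2.338: |R|=0.11967 <1
  x=-1.996: |R|=0.06640 <1
  x=-4.315: |R|=1.65013 >1
  x=-4.264: |R|=1.58445 >1
  x=-3.847: |R|=1.09951 >1
Interval (-3.7500, 0).

z∈(-3.7500,0).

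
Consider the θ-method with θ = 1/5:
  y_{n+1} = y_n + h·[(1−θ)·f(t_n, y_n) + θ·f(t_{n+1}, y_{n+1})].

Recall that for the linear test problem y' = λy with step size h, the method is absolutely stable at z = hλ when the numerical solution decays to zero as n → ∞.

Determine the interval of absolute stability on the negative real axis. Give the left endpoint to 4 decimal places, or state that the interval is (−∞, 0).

z∈(-3.3333,0).

With y'=λy (z=hλ):
  y_{n+1} = y_n + z·[4/5·y_n + 1/5·y_{n+1}] ⇒ (1 − 1/5z)y_{n+1} = (1 + 4/5z)y_n
  Hence R(z) = (1 + 4/5z)/(1 − 1/5z).

Need |R(x)|<1, x<0.
x=-0.99: |R|=0.1736
R=−1: 1+4/5x = −1+1/5x ⇒ -3/5x=2 ⇒ x=2/(-3/5)=-3.3333
Confirm numerically:
  x=-2.829: |R|=0.80674 <1
  x=-2.183: |R|=0.51956 <1
  x=-1.844: |R|=0.34717 <1
  x=-1.596: |R|=0.20982 <1
  x=-3.861: |R|=1.17865 >1
  x=-3.529: |R|=1.06882 >1
Stable set (-3.3333, 0).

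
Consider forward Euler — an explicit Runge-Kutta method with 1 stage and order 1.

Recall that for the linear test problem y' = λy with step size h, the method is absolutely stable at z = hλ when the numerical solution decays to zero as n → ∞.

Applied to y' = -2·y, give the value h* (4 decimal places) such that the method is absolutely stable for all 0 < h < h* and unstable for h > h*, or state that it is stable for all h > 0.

On y'=λy, z=hλ:
  order 1, 1-stage ⇒ R(z)=1+z
  (e.g. R(-1.57)=-0.57000, |R|=0.57000)

Find x<0 with |R(x)|<1.
x=-1.57: |R|=0.5700
|R(-2.16)|=1.1600 |R(-1.21)|=0.2100 |R(-0.52)|=0.4800
Bisect:
  x_lo=-2.4739 |R|=1.4739  x_hi=-0.3966 |R|=0.6034
  mid=-1.43524 |R|=0.43524 →hi
  mid=-1.95459 |R|=0.95459 →hi
  mid=-2.21426 |R|=1.21426 →lo
  mid=-2.08442 |R|=1.08442 →lo
  mid=-2.01950 |R|=1.01950 →lo
  mid=-1.98704 |R|=0.98704 →hi
  mid=-2.00327 |R|=1.00327 →lo
  mid=-1.99516 |R|=0.99516 →hi
  mid=-1.99922 |R|=0.99922 →hi
  ...
  [-2.00010,-1.99998] ⇒ x*=-2.0000
So |R|<1 on (-2.0000, 0).

(-2.0000,0); λ=-2 ⇒ h* = 1.0000.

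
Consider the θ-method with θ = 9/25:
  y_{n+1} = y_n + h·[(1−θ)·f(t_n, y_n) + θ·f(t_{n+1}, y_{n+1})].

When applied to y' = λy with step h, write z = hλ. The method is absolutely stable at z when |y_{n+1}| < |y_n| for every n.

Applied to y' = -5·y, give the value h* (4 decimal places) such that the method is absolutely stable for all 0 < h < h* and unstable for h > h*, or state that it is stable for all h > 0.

On y'=λy, z=hλ:
  y_{n+1} = y_n + z·[16/25·y_n + 9/25·y_{n+1}] ⇒ (1 − 9/25z)y_{n+1} = (1 + 16/25z)y_n
  so R(z) = (1 + 16/25z)/(1 − 9/25z).

Boundary: |R(x)|=1, x<0.
x=-0.55: |R|=0.5409
R=−1: 1+16/25x = −1+9/25x ⇒ -7/25x=2 ⇒ x=2/(-7/25)=-7.1429
Confirm numerically:
  x=-6.521: |R|=0.94799 <1
  x=-5.168: |R|=0.80669 <1
  x=-3.459: |R|=0.54059 <1
  x=-7.672: |R|=1.03938 >1
  x=-7.541: |R|=1.03001 >1
Stable set (-7.1429, 0).

(-7.1429,0); λ=-5 ⇒ h* = (50/7)/5 = 1.4286.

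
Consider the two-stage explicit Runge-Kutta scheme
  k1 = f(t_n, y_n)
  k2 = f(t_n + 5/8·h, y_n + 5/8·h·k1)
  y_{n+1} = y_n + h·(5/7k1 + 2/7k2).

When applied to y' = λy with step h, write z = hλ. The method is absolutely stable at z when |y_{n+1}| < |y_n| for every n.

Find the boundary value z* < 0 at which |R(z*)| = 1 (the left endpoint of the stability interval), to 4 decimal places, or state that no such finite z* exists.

With y'=λy (z=hλ):
  k1=λy_n ⇒ h·k1=z·y_n;  k2=λ(1+5/8z)y_n ⇒ h·k2=z(1+5/8z)y_n
  y_{n+1}/y_n = 1 + 5/7z + 2/7z(1+5/8z) = 1 + z + 5/28z²
  so R(z) = 1 + z + 5/28z².

Solve |R(x)|<1 on ℝ⁻.
x=-1.42: |R|=0.0599
R=1: x+5/28x²=0 ⇒ x=−28/5=-5.6000; min R=1−1/(4·5/28)=-0.4000>−1
Confirm numerically:
  x=-4.520: |R|=0.12829 <1
  x=-4.416: |R|=0.06633 <1
  x=-3.354: |R|=0.34519 <1
  x=-2.818: |R|=0.39994 <1
  x=-6.103: |R|=1.54818 >1
  x=-6.092: |R|=1.53523 >1
Interval (-5.6000, 0).

z* = -5.6000.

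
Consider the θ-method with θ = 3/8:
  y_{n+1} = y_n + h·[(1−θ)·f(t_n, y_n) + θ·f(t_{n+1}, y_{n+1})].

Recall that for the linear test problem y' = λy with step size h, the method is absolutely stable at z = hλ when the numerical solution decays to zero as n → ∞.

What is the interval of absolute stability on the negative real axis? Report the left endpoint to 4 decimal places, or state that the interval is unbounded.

(-8.0000, 0).

Set f=λy, z=hλ:
  y_{n+1} = y_n + z·[5/8·y_n + 3/8·y_{n+1}] ⇒ (1 − 3/8z)y_{n+1} = (1 + 5/8z)y_n
  Hence R(z) = (1 + 5/8z)/(1 − 3/8z).

Need |R(x)|<1, x<0.
x=-1.3: |R|=0.1261
R=−1: 1+5/8x = −1+3/8x ⇒ -1/4x=2 ⇒ x=2/(-1/4)=-8.0000
Confirm numerically:
  x=-7.024: |R|=0.93286 <1
  x=-6.988: |R|=0.93012 <1
  x=-5.870: |R|=0.83366 <1
  x=-4.526: |R|=0.67801 <1
  x=-8.561: |R|=1.03331 >1
  x=-8.230: |R|=1.01407 >1
  x=-8.057: |R|=1.00354 >1
Interval (-8.0000, 0).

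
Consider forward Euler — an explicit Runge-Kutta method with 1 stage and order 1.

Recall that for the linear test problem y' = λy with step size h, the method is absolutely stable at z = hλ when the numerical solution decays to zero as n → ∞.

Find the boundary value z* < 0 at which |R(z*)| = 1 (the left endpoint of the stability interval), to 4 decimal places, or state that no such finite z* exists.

With y'=λy (z=hλ):
  order 1, 1-stage ⇒ R(z)=1+z
  (e.g. R(-0.71)=0.29000, |R|=0.29000)

Need |R(x)|<1, x<0.
x=-0.71: |R|=0.2900
|R(-2.03)|=1.0300 |R(-1.78)|=0.7800 |R(-0.96)|=0.0400
Bisect:
  x_lo=-2.5716 |R|=1.5716  x_hi=-0.2801 |R|=0.7199
  mid=-1.42585 |R|=0.42585 →hi
  mid=-1.99875 |R|=0.99875 →hi
  mid=-2.28520 |R|=1.28520 →lo
  mid=-2.14197 |R|=1.14197 →lo
  mid=-2.07036 |R|=1.07036 →lo
  mid=-2.03456 |R|=1.03456 →lo
  mid=-2.01665 |R|=1.01665 →lo
  mid=-2.00770 |R|=1.00770 →lo
  mid=-2.00323 |R|=1.00323 →lo
  ...
  [-2.00001,-1.99987] ⇒ x*=-2.0000
Stable set (-2.0000, 0).

z* = -2.0000.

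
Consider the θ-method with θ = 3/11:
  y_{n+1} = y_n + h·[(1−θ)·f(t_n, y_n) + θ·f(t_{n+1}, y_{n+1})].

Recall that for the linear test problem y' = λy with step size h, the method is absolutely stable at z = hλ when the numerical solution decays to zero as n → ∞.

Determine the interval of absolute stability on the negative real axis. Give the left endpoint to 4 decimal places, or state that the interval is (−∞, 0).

Test eqn y'=λy, z=hλ:
  y_{n+1} = y_n + z·[8/11·y_n + 3/11·y_{n+1}] ⇒ (1 − 3/11z)y_{n+1} = (1 + 8/11z)y_n
  Hence R(z) = (1 + 8/11z)/(1 − 3/11z).

Solve |R(x)|<1 on ℝ⁻.
x=-1.78: |R|=0.1983
R=−1: 1+8/11x = −1+3/11x ⇒ -5/11x=2 ⇒ x=2/(-5/11)=-4.4000
Confirm numerically:
  x=-3.915: |R|=0.89338 <1
  x=-3.202: |R|=0.70931 <1
  x=-2.737: |R|=0.56718 <1
  x=-2.142: |R|=0.35212 <1
  x=-4.976: |R|=1.11108 >1
  x=-4.712: |R|=1.06206 >1
  x=-4.505: |R|=1.02142 >1
So |R|<1 on (-4.4000, 0).

(-4.4000, 0).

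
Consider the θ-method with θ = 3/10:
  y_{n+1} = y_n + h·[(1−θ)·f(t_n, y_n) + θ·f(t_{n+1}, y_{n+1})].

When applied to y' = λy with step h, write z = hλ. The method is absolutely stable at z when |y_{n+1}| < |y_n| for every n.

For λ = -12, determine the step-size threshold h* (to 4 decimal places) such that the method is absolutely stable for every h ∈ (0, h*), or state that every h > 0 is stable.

Test eqn y'=λy, z=hλ:
  y_{n+1} = y_n + z·[7/10·y_n + 3/10·y_{n+1}] ⇒ (1 − 3/10z)y_{n+1} = (1 + 7/10z)y_n
  R(z) = (1 + 7/10z)/(1 − 3/10z).

Find x<0 with |R(x)|<1.
x=-1.5: |R|=0.0345
R=−1: 1+7/10x = −1+3/10x ⇒ -2/5x=2 ⇒ x=2/(-2/5)=-5.0000
Confirm numerically:
  x=-3.363: |R|=0.67405 <1
  x=-2.356: |R|=0.38036 <1
  x=-2.327: |R|=0.37036 <1
  x=-5.483: |R|=1.07305 >1
  x=-5.162: |R|=1.02543 >1
Stable set (-5.0000, 0).

(-5.0000,0); λ=-12 ⇒ h* = (5)/12 = 0.4167.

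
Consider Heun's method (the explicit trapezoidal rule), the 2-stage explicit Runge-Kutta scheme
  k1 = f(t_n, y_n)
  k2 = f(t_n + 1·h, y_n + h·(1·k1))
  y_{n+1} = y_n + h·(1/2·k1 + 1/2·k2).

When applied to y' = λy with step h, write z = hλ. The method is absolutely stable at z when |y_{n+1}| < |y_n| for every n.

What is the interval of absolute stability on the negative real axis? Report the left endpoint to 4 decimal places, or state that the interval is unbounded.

(-2.0000, 0).

On y'=λy, z=hλ:
  order 2, 2-stage ⇒ R(z)=1+z+z^2/2
  (e.g. R(-1.6)=0.68000, |R|=0.68000)

Need |R(x)|<1, x<0.
x=-1.6: |R|=0.6800
|R(-2.07)|=1.0724 |R(-1.2)|=0.5200 |R(-1)|=0.5000
Bisect:
  x_lo=-2.8929 |R|=2.2915  x_hi=-0.2221 |R|=0.8025
  mid=-1.55750 |R|=0.65541 →hi
  mid=-2.22520 |R|=1.25055 →lo
  mid=-1.89135 |R|=0.89725 →hi
  mid=-2.05827 |R|=1.05997 →lo
  mid=-1.97481 |R|=0.97513 →hi
  mid=-2.01654 |R|=1.01668 →lo
  mid=-1.99568 |R|=0.99569 →hi
  mid=-2.00611 |R|=1.00613 →lo
  mid=-2.00089 |R|=1.00089 →lo
  mid=-1.99829 |R|=0.99829 →hi
  ...
  [-2.00008,-1.99992] ⇒ x*=-2.0000
Interval (-2.0000, 0).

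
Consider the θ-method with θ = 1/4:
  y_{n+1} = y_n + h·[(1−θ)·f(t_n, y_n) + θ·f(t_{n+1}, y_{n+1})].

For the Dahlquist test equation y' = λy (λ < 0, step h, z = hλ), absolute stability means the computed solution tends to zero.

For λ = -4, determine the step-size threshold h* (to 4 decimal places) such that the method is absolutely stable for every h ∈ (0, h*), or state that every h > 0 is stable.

(-4.0000,0); λ=-4 ⇒ h* = (4)/4 = 1.0000.

Test eqn y'=λy, z=hλ:
  y_{n+1} = y_n + z·[3/4·y_n + 1/4·y_{n+1}] ⇒ (1 − 1/4z)y_{n+1} = (1 + 3/4z)y_n
  Hence R(z) = (1 + 3/4z)/(1 − 1/4z).

Boundary: |R(x)|=1, x<0.
x=-1: |R|=0.2000
R=−1: 1+3/4x = −1+1/4x ⇒ -1/2x=2 ⇒ x=2/(-1/2)=-4.0000
Confirm numerically:
  x=-2.884: |R|=0.67577 <1
  x=-2.210: |R|=0.42351 <1
  x=-1.969: |R|=0.31948 <1
  x=-1.922: |R|=0.29821 <1
  x=-4.561: |R|=1.13106 >1
  x=-4.517: |R|=1.12140 >1
  x=-4.446: |R|=1.10561 >1
Interval (-4.0000, 0).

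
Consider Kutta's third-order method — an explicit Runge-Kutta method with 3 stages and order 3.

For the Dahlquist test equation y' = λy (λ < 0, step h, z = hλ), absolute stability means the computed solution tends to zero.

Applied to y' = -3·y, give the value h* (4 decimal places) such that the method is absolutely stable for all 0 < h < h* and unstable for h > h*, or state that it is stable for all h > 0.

(-2.5127,0); λ=-3 ⇒ h* = 0.8376.

On y'=λy, z=hλ:
  order 3, 3-stage ⇒ R(z)=1+z+z^2/2+z^3/6
  (e.g. R(-1.32)=0.16787, |R|=0.16787)

Solve |R(x)|<1 on ℝ⁻.
x=-1.32: |R|=0.1679
|R(-2.67)|=1.2779 |R(-2.23)|=0.5918 |R(-1.53)|=0.0435
Bisect:
  x_lo=-2.9582 |R|=1.8973  x_hi=-0.3785 |R|=0.6841
  mid=-1.66833 |R|=0.05059 →hi
  mid=-2.31327 |R|=0.70080 →hi
  mid=-2.63574 |R|=1.21398 →lo
  mid=-2.47451 |R|=0.93822 →hi
  mid=-2.55512 |R|=1.07105 →lo
  mid=-2.51481 |R|=1.00340 →lo
  mid=-2.49466 |R|=0.97051 →hi
  mid=-2.50474 |R|=0.98688 →hi
  mid=-2.50978 |R|=0.99512 →hi
  mid=-2.51229 |R|=0.99926 →hi
  ...
  [-2.51277,-2.51261] ⇒ x*=-2.5127
So |R|<1 on (-2.5127, 0).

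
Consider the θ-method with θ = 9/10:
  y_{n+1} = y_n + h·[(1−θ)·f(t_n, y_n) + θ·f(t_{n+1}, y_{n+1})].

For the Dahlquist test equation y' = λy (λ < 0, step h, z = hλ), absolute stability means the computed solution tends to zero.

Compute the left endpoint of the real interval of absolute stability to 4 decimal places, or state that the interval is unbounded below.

Test eqn y'=λy, z=hλ:
  y_{n+1} = y_n + z·[1/10·y_n + 9/10·y_{n+1}] ⇒ (1 − 9/10z)y_{n+1} = (1 + 1/10z)y_n
  Hence R(z) = (1 + 1/10z)/(1 − 9/10z).

Solve |R(x)|<1 on ℝ⁻.
x=-1.3: |R|=0.4009
x=-2: |R|=0.2857
x=-10: |R|=0.0000
x=-100: |R|=0.0989
θ=9/10≥1/2 ⇒ |1+1/10x|<|1−9/10x| ∀x<0 ⇒ unbounded interval.

unbounded; (−∞, 0).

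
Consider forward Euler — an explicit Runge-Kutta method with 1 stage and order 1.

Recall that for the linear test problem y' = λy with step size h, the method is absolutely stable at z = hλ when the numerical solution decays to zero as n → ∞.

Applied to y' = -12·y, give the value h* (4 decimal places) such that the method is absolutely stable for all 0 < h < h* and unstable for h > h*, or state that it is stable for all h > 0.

On y'=λy, z=hλ:
  order 1, 1-stage ⇒ R(z)=1+z
  (e.g. R(-1.51)=-0.51000, |R|=0.51000)

Find x<0 with |R(x)|<1.
x=-1.51: |R|=0.5100
|R(-1.86)|=0.8600 |R(-1.42)|=0.4200 |R(-1.11)|=0.1100
Bisect:
  x_lo=-2.3514 |R|=1.3514  x_hi=-0.3133 |R|=0.6867
  mid=-1.33237 |R|=0.33237 →hi
  mid=-1.84188 |R|=0.84188 →hi
  mid=-2.09664 |R|=1.09664 →lo
  mid=-1.96926 |R|=0.96926 →hi
  mid=-2.03295 |R|=1.03295 →lo
  mid=-2.00111 |R|=1.00111 →lo
  mid=-1.98519 |R|=0.98519 →hi
  mid=-1.99315 |R|=0.99315 →hi
  mid=-1.99713 |R|=0.99713 →hi
  ...
  [-2.00011,-1.99999] ⇒ x*=-2.0000
So |R|<1 on (-2.0000, 0).

(-2.0000,0); λ=-12 ⇒ h* = 0.1667.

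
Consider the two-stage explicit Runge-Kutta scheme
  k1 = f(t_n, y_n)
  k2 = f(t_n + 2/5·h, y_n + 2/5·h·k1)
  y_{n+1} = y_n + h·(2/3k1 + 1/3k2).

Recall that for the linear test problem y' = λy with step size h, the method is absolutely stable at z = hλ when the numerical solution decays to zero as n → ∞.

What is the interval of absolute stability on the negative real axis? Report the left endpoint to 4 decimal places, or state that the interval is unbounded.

Set f=λy, z=hλ:
  k1=λy_n ⇒ h·k1=z·y_n;  k2=λ(1+2/5z)y_n ⇒ h·k2=z(1+2/5z)y_n
  y_{n+1}/y_n = 1 + 2/3z + 1/3z(1+2/5z) = 1 + z + 2/15z²
  R(z) = 1 + z + 2/15z².

Need |R(x)|<1, x<0.
x=-1.3: |R|=0.0747
R=1: x+2/15x²=0 ⇒ x=−15/2=-7.5000; min R=1−1/(4·2/15)=-0.8750>−1
Confirm numerically:
  x=-5.083: |R|=0.63808 <1
  x=-5.025: |R|=0.65825 <1
  x=-4.838: |R|=0.71717 <1
  x=-3.699: |R|=0.87465 <1
  x=-7.727: |R|=1.23387 >1
  x=-7.682: |R|=1.18642 >1
  x=-7.657: |R|=1.16029 >1
So |R|<1 on (-7.5000, 0).

z∈(-7.5000,0).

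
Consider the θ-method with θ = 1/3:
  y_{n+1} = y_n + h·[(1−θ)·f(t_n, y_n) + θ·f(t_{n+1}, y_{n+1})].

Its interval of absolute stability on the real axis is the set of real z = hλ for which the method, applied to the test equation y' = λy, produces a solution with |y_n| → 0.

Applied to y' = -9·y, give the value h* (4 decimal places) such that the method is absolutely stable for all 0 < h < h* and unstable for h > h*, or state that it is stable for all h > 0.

Test eqn y'=λy, z=hλ:
  y_{n+1} = y_n + z·[2/3·y_n + 1/3·y_{n+1}] ⇒ (1 − 1/3z)y_{n+1} = (1 + 2/3z)y_n
  ⇒ R(z) = (1 + 2/3z)/(1 − 1/3z).

Need |R(x)|<1, x<0.
x=-0.65: |R|=0.4658
R=−1: 1+2/3x = −1+1/3x ⇒ -1/3x=2 ⇒ x=2/(-1/3)=-6.0000
Confirm numerically:
  x=-5.492: |R|=0.94018 <1
  x=-4.769: |R|=0.84155 <1
  x=-4.154: |R|=0.74196 <1
  x=-6.562: |R|=1.05877 >1
  x=-6.521: |R|=1.05472 >1
  x=-6.386: |R|=1.04113 >1
Stable set (-6.0000, 0).

(-6.0000,0); λ=-9 ⇒ h* = (6)/9 = 0.6667.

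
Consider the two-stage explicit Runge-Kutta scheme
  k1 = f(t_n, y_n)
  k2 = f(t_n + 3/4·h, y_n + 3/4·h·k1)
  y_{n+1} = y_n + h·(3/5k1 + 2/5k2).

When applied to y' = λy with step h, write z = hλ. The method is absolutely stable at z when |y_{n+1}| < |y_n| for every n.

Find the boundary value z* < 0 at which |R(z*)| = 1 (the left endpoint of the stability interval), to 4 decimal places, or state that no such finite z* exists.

z* = -3.3333.

Test eqn y'=λy, z=hλ:
  k1=λy_n ⇒ h·k1=z·y_n;  k2=λ(1+3/4z)y_n ⇒ h·k2=z(1+3/4z)y_n
  y_{n+1}/y_n = 1 + 3/5z + 2/5z(1+3/4z) = 1 + z + 3/10z²
  R(z) = 1 + z + 3/10z².

Boundary: |R(x)|=1, x<0.
x=-0.48: |R|=0.5891
R=1: x+3/10x²=0 ⇒ x=−10/3=-3.3333; min R=1−1/(4·3/10)=0.1667>−1
Confirm numerically:
  x=-2.993: |R|=0.69441 <1
  x=-2.793: |R|=0.54725 <1
  x=-2.405: |R|=0.33021 <1
  x=-1.349: |R|=0.19694 <1
  x=-3.862: |R|=1.61251 >1
  x=-3.615: |R|=1.30547 >1
So |R|<1 on (-3.3333, 0).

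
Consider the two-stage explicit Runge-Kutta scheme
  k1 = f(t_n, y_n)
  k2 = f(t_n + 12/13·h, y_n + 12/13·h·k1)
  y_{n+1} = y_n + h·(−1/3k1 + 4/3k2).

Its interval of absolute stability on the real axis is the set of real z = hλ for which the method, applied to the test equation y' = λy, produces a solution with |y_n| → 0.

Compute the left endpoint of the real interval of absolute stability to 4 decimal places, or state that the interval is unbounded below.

On y'=λy, z=hλ:
  k1=λy_n ⇒ h·k1=z·y_n;  k2=λ(1+12/13z)y_n ⇒ h·k2=z(1+12/13z)y_n
  y_{n+1}/y_n = 1 − 1/3z + 4/3z(1+12/13z) = 1 + z + 16/13z²
  R(z) = 1 + z + 16/13z².

Boundary: |R(x)|=1, x<0.
x=-0.89: |R|=1.0849
R=1: x+16/13x²=0 ⇒ x=−13/16=-0.8125; min R=1−1/(4·16/13)=0.7969>−1
Confirm numerically:
  x=-0.714: |R|=0.91344 <1
  x=-0.706: |R|=0.90746 <1
  x=-0.653: |R|=0.87181 <1
  x=-1.054: |R|=1.31328 >1
  x=-0.928: |R|=1.13192 >1
  x=-0.849: |R|=1.03814 >1
Interval (-0.8125, 0).

z* = -0.8125.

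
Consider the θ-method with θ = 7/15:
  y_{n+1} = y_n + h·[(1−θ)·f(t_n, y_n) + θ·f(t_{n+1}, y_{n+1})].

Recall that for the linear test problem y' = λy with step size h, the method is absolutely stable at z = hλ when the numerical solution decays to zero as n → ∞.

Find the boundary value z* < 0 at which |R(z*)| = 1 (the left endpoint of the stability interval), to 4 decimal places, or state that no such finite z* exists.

left endpoint -30.0000.

With y'=λy (z=hλ):
  y_{n+1} = y_n + z·[8/15·y_n + 7/15·y_{n+1}] ⇒ (1 − 7/15z)y_{n+1} = (1 + 8/15z)y_n
  R(z) = (1 + 8/15z)/(1 − 7/15z).

Boundary: |R(x)|=1, x<0.
x=-1.66: |R|=0.0646
R=−1: 1+8/15x = −1+7/15x ⇒ -1/15x=2 ⇒ x=2/(-1/15)=-30.0000
Confirm numerically:
  x=-25.738: |R|=0.97816 <1
  x=-17.891: |R|=0.91365 <1
  x=-15.733: |R|=0.88598 <1
  x=-30.367: |R|=1.00161 >1
  x=-30.125: |R|=1.00055 >1
So |R|<1 on (-30.0000, 0).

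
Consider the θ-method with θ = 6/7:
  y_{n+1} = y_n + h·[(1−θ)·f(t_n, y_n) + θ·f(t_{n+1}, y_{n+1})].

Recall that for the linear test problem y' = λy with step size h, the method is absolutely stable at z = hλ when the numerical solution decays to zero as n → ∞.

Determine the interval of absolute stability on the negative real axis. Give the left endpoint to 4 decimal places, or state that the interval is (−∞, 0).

(−∞, 0) — no finite endpoint.

Set f=λy, z=hλ:
  y_{n+1} = y_n + z·[1/7·y_n + 6/7·y_{n+1}] ⇒ (1 − 6/7z)y_{n+1} = (1 + 1/7z)y_n
  so R(z) = (1 + 1/7z)/(1 − 6/7z).

Need |R(x)|<1, x<0.
x=-0.96: |R|=0.4734
x=-2: |R|=0.2632
x=-10: |R|=0.0448
x=-100: |R|=0.1532
θ=6/7≥1/2 ⇒ |1+1/7x|<|1−6/7x| ∀x<0 ⇒ unbounded interval.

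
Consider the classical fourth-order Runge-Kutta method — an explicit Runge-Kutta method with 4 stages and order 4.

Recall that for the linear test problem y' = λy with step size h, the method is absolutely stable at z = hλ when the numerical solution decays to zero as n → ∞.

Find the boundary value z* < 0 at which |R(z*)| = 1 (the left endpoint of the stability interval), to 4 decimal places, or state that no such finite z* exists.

Set f=λy, z=hλ:
  order 4, 4-stage ⇒ R(z)=1+z+z^2/2+z^3/6+z^4/24
  (e.g. R(-0.76)=0.46954, |R|=0.46954)

Solve |R(x)|<1 on ℝ⁻.
x=-0.76: |R|=0.4695
|R(-3.14)|=1.6804 |R(-2.65)|=0.8145 |R(-2.05)|=0.3513
Bisect:
  x_lo=-3.5169 |R|=2.7918  x_hi=-0.1470 |R|=0.8633
  mid=-1.83193 |R|=0.29068 →hi
  mid=-2.67441 |R|=0.84530 →hi
  mid=-3.09566 |R|=1.57804 →lo
  mid=-2.88503 |R|=1.16109 →lo
  mid=-2.77972 |R|=0.99163 →hi
  mid=-2.83238 |R|=1.07334 →lo
  mid=-2.80605 |R|=1.03175 →lo
  mid=-2.79289 |R|=1.01151 →lo
  ...
  [-2.78548,-2.78528] ⇒ x*=-2.7853
Interval (-2.7853, 0).

left endpoint -2.7853.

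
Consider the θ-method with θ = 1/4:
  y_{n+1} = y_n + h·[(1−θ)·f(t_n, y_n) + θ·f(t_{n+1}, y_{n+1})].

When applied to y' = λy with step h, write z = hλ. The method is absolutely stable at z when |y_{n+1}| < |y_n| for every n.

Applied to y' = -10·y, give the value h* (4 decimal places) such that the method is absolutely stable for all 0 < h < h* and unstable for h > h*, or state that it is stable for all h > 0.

With y'=λy (z=hλ):
  y_{n+1} = y_n + z·[3/4·y_n + 1/4·y_{n+1}] ⇒ (1 − 1/4z)y_{n+1} = (1 + 3/4z)y_n
  Hence R(z) = (1 + 3/4z)/(1 − 1/4z).

Boundary: |R(x)|=1, x<0.
x=-1.68: |R|=0.1831
R=−1: 1+3/4x = −1+1/4x ⇒ -1/2x=2 ⇒ x=2/(-1/2)=-4.0000
Confirm numerically:
  x=-3.041: |R|=0.72760 <1
  x=-2.589: |R|=0.57171 <1
  x=-1.658: |R|=0.17215 <1
  x=-4.517: |R|=1.12140 >1
  x=-4.351: |R|=1.08406 >1
So |R|<1 on (-4.0000, 0).

(-4.0000,0); λ=-10 ⇒ h* = (4)/10 = 0.4000.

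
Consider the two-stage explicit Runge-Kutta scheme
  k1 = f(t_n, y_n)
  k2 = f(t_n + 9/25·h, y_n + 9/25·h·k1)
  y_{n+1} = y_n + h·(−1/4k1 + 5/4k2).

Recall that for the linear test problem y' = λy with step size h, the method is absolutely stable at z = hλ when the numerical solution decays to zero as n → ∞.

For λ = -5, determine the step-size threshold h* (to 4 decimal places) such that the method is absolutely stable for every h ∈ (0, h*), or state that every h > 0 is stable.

(-2.2222,0); λ=-5 ⇒ h* = (20/9)/5 = 0.4444.

With y'=λy (z=hλ):
  k1=λy_n ⇒ h·k1=z·y_n;  k2=λ(1+9/25z)y_n ⇒ h·k2=z(1+9/25z)y_n
  y_{n+1}/y_n = 1 − 1/4z + 5/4z(1+9/25z) = 1 + z + 9/20z²
  Hence R(z) = 1 + z + 9/20z².

Boundary: |R(x)|=1, x<0.
x=-0.98: |R|=0.4522
R=1: x+9/20x²=0 ⇒ x=−20/9=-2.2222; min R=1−1/(4·9/20)=0.4444>−1
Confirm numerically:
  x=-1.782: |R|=0.64699 <1
  x=-1.242: |R|=0.45215 <1
  x=-1.239: |R|=0.45180 <1
  x=-2.706: |R|=1.58910 >1
  x=-2.559: |R|=1.38782 >1
Stable set (-2.2222, 0).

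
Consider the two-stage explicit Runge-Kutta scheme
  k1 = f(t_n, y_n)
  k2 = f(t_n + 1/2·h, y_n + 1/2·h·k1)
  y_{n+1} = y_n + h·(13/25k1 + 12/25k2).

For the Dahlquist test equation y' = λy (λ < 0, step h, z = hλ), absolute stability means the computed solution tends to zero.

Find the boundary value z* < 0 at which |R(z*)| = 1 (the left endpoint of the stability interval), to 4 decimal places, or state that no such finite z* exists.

left endpoint -4.1667.

With y'=λy (z=hλ):
  k1=λy_n ⇒ h·k1=z·y_n;  k2=λ(1+1/2z)y_n ⇒ h·k2=z(1+1/2z)y_n
  y_{n+1}/y_n = 1 + 13/25z + 12/25z(1+1/2z) = 1 + z + 6/25z²
  R(z) = 1 + z + 6/25z².

Need |R(x)|<1, x<0.
x=-0.42: |R|=0.6223
R=1: x+6/25x²=0 ⇒ x=−25/6=-4.1667; min R=1−1/(4·6/25)=-0.0417>−1
Confirm numerically:
  x=-3.519: |R|=0.45301 <1
  x=-2.830: |R|=0.09214 <1
  x=-1.965: |R|=0.03831 <1
  x=-1.792: |R|=0.02130 <1
  x=-4.687: |R|=1.58531 >1
  x=-4.250: |R|=1.08500 >1
Stable set (-4.1667, 0).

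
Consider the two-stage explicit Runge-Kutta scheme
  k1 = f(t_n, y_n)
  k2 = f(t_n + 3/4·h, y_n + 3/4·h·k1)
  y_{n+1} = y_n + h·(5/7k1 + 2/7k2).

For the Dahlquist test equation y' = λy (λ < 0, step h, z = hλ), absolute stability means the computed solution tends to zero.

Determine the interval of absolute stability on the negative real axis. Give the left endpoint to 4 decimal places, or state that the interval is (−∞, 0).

z∈(-4.6667,0).

Set f=λy, z=hλ:
  k1=λy_n ⇒ h·k1=z·y_n;  k2=λ(1+3/4z)y_n ⇒ h·k2=z(1+3/4z)y_n
  y_{n+1}/y_n = 1 + 5/7z + 2/7z(1+3/4z) = 1 + z + 3/14z²
  so R(z) = 1 + z + 3/14z².

Need |R(x)|<1, x<0.
x=-0.33: |R|=0.6933
R=1: x+3/14x²=0 ⇒ x=−14/3=-4.6667; min R=1−1/(4·3/14)=-0.1667>−1
Confirm numerically:
  x=-3.817: |R|=0.30503 <1
  x=-3.438: |R|=0.09482 <1
  x=-3.175: |R|=0.01487 <1
  x=-5.231: |R|=1.63258 >1
  x=-4.799: |R|=1.13609 >1
Interval (-4.6667, 0).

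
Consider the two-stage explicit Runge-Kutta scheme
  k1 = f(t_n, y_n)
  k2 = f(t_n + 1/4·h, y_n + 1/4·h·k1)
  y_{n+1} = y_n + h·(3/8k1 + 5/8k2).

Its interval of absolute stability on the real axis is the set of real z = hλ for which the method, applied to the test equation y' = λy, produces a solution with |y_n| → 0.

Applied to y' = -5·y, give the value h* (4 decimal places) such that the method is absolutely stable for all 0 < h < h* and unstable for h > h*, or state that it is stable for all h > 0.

Set f=λy, z=hλ:
  k1=λy_n ⇒ h·k1=z·y_n;  k2=λ(1+1/4z)y_n ⇒ h·k2=z(1+1/4z)y_n
  y_{n+1}/y_n = 1 + 3/8z + 5/8z(1+1/4z) = 1 + z + 5/32z²
  ⇒ R(z) = 1 + z + 5/32z².

Solve |R(x)|<1 on ℝ⁻.
x=-0.36: |R|=0.6603
R=1: x+5/32x²=0 ⇒ x=−32/5=-6.4000; min R=1−1/(4·5/32)=-0.6000>−1
Confirm numerically:
  x=-5.925: |R|=0.56025 <1
  x=-4.895: |R|=0.15109 <1
  x=-4.643: |R|=0.27465 <1
  x=-3.065: |R|=0.59715 <1
  x=-6.942: |R|=1.58790 >1
  x=-6.804: |R|=1.42950 >1
  x=-6.787: |R|=1.41040 >1
So |R|<1 on (-6.4000, 0).

(-6.4000,0); λ=-5 ⇒ h* = (32/5)/5 = 1.2800.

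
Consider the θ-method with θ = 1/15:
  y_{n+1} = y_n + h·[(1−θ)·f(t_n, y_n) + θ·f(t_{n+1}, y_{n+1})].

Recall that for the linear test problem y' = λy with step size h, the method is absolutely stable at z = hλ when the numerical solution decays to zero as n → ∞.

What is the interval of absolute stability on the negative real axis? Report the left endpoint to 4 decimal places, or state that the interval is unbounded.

On y'=λy, z=hλ:
  y_{n+1} = y_n + z·[14/15·y_n + 1/15·y_{n+1}] ⇒ (1 − 1/15z)y_{n+1} = (1 + 14/15z)y_n
  Hence R(z) = (1 + 14/15z)/(1 − 1/15z).

Boundary: |R(x)|=1, x<0.
x=-0.51: |R|=0.5068
R=−1: 1+14/15x = −1+1/15x ⇒ -13/15x=2 ⇒ x=2/(-13/15)=-2.3077
Confirm numerically:
  x=-1.988: |R|=0.75536 <1
  x=-1.555: |R|=0.40894 <1
  x=-1.154: |R|=0.07156 <1
  x=-2.725: |R|=1.30606 >1
  x=-2.436: |R|=1.09566 >1
Stable set (-2.3077, 0).

(-2.3077, 0).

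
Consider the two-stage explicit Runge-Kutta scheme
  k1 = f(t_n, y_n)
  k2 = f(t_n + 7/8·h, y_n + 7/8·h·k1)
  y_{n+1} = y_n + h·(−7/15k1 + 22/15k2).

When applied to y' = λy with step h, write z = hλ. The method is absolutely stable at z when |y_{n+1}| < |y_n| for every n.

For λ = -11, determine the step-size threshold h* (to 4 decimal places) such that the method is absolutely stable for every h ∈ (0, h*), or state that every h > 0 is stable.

On y'=λy, z=hλ:
  k1=λy_n ⇒ h·k1=z·y_n;  k2=λ(1+7/8z)y_n ⇒ h·k2=z(1+7/8z)y_n
  y_{n+1}/y_n = 1 − 7/15z + 22/15z(1+7/8z) = 1 + z + 77/60z²
  Hence R(z) = 1 + z + 77/60z².

Solve |R(x)|<1 on ℝ⁻.
x=-1.36: |R|=2.0137
R=1: x+77/60x²=0 ⇒ x=−60/77=-0.7792; min R=1−1/(4·77/60)=0.8052>−1
Confirm numerically:
  x=-0.691: |R|=0.92177 <1
  x=-0.606: |R|=0.86529 <1
  x=-0.566: |R|=0.84512 <1
  x=-1.000: |R|=1.28333 >1
  x=-0.941: |R|=1.19537 >1
  x=-0.817: |R|=1.03961 >1
Interval (-0.7792, 0).

(-0.7792,0); λ=-11 ⇒ h* = (60/77)/11 = 0.0708.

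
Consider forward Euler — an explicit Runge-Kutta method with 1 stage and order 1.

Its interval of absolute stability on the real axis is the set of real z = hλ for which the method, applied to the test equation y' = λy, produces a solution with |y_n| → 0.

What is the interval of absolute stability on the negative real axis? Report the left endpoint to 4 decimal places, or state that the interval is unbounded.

On y'=λy, z=hλ:
  order 1, 1-stage ⇒ R(z)=1+z
  (e.g. R(-0.75)=0.25000, |R|=0.25000)

Need |R(x)|<1, x<0.
x=-0.75: |R|=0.2500
|R(-2.21)|=1.2100 |R(-1.97)|=0.9700 |R(-1.71)|=0.7100
Bisect:
  x_lo=-2.6536 |R|=1.6536  x_hi=-0.2774 |R|=0.7226
  mid=-1.46551 |R|=0.46551 →hi
  mid=-2.05958 |R|=1.05958 →lo
  mid=-1.76255 |R|=0.76255 →hi
  mid=-1.91106 |R|=0.91106 →hi
  mid=-1.98532 |R|=0.98532 →hi
  mid=-2.02245 |R|=1.02245 →lo
  mid=-2.00389 |R|=1.00389 →lo
  mid=-1.99461 |R|=0.99461 →hi
  mid=-1.99925 |R|=0.99925 →hi
  mid=-2.00157 |R|=1.00157 →lo
  ...
  [-2.00012,-1.99997] ⇒ x*=-2.0000
So |R|<1 on (-2.0000, 0).

z∈(-2.0000,0).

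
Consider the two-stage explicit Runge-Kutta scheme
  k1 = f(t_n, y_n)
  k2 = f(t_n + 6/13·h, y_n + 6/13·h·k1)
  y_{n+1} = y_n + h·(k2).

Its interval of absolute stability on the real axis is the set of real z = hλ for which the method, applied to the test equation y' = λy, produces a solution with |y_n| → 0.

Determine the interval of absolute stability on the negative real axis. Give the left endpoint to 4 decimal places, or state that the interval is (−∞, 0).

z∈(-2.1667,0).

Test eqn y'=λy, z=hλ:
  k1=λy_n ⇒ h·k1=z·y_n;  k2=λ(1+6/13z)y_n ⇒ h·k2=z(1+6/13z)y_n
  y_{n+1}/y_n = 1 + z(1+6/13z) = 1 + z + 6/13z²
  ⇒ R(z) = 1 + z + 6/13z².

Boundary: |R(x)|=1, x<0.
x=-0.35: |R|=0.7065
R=1: x+6/13x²=0 ⇒ x=−13/6=-2.1667; min R=1−1/(4·6/13)=0.4583>−1
Confirm numerically:
  x=-2.034: |R|=0.87546 <1
  x=-1.769: |R|=0.67532 <1
  x=-1.578: |R|=0.57127 <1
  x=-1.192: |R|=0.46378 <1
  x=-2.639: |R|=1.57530 >1
  x=-2.391: |R|=1.24756 >1
  x=-2.247: |R|=1.08331 >1
Interval (-2.1667, 0).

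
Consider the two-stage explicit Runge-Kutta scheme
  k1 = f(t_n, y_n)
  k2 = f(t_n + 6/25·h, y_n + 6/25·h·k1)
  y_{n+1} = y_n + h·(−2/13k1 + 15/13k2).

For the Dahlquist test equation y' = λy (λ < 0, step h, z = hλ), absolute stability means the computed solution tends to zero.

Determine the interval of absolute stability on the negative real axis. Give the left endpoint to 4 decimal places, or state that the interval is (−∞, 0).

Test eqn y'=λy, z=hλ:
  k1=λy_n ⇒ h·k1=z·y_n;  k2=λ(1+6/25z)y_n ⇒ h·k2=z(1+6/25z)y_n
  y_{n+1}/y_n = 1 − 2/13z + 15/13z(1+6/25z) = 1 + z + 18/65z²
  Hence R(z) = 1 + z + 18/65z².

Need |R(x)|<1, x<0.
x=-1.48: |R|=0.1266
R=1: x+18/65x²=0 ⇒ x=−65/18=-3.6111; min R=1−1/(4·18/65)=0.0972>−1
Confirm numerically:
  x=-3.278: |R|=0.69762 <1
  x=-2.692: |R|=0.31482 <1
  x=-1.586: |R|=0.11057 <1
  x=-4.026: |R|=1.46256 >1
  x=-3.804: |R|=1.20319 >1
Interval (-3.6111, 0).

z∈(-3.6111,0).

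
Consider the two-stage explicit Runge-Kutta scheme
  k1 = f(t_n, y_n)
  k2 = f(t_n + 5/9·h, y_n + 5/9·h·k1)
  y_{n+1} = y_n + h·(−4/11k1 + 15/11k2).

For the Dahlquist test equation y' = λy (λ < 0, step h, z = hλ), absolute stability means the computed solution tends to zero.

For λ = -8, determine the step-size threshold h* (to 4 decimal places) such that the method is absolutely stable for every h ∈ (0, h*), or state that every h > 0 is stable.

With y'=λy (z=hλ):
  k1=λy_n ⇒ h·k1=z·y_n;  k2=λ(1+5/9z)y_n ⇒ h·k2=z(1+5/9z)y_n
  y_{n+1}/y_n = 1 − 4/11z + 15/11z(1+5/9z) = 1 + z + 25/33z²
  so R(z) = 1 + z + 25/33z².

Solve |R(x)|<1 on ℝ⁻.
x=-1.62: |R|=1.3682
R=1: x+25/33x²=0 ⇒ x=−33/25=-1.3200; min R=1−1/(4·25/33)=0.6700>−1
Confirm numerically:
  x=-0.943: |R|=0.73067 <1
  x=-0.915: |R|=0.71926 <1
  x=-0.728: |R|=0.67350 <1
  x=-1.724: |R|=1.52765 >1
  x=-1.391: |R|=1.07482 >1
Interval (-1.3200, 0).

(-1.3200,0); λ=-8 ⇒ h* = (33/25)/8 = 0.1650.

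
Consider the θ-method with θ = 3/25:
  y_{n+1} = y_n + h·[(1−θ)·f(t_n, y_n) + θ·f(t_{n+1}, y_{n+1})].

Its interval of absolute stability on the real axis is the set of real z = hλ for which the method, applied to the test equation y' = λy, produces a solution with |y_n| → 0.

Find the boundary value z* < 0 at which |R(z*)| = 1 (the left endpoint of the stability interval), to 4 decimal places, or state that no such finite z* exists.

With y'=λy (z=hλ):
  y_{n+1} = y_n + z·[22/25·y_n + 3/25·y_{n+1}] ⇒ (1 − 3/25z)y_{n+1} = (1 + 22/25z)y_n
  ⇒ R(z) = (1 + 22/25z)/(1 − 3/25z).

Find x<0 with |R(x)|<1.
x=-0.44: |R|=0.5821
R=−1: 1+22/25x = −1+3/25x ⇒ -19/25x=2 ⇒ x=2/(-19/25)=-2.6316
Confirm numerically:
  x=-2.337: |R|=0.82515 <1
  x=-2.123: |R|=0.69196 <1
  x=-2.012: |R|=0.62070 <1
  x=-1.848: |R|=0.51257 <1
  x=-3.160: |R|=1.29118 >1
  x=-2.676: |R|=1.02555 >1
Interval (-2.6316, 0).

z* = -2.6316.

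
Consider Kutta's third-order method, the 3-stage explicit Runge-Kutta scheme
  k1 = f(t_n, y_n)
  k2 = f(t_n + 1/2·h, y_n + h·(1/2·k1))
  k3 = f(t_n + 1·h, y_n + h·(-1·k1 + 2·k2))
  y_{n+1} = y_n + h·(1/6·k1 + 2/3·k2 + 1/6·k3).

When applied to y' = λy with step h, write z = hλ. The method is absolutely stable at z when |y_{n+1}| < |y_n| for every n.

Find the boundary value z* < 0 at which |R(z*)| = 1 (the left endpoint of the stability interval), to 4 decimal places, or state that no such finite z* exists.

left endpoint -2.5127.

With y'=λy (z=hλ):
  order 3, 3-stage ⇒ R(z)=1+z+z^2/2+z^3/6
  (e.g. R(-0.31)=0.73308, |R|=0.73308)

Need |R(x)|<1, x<0.
x=-0.31: |R|=0.7331
|R(-2.05)|=0.3846 |R(-1.55)|=0.0306 |R(-1.42)|=0.1110
Bisect:
  x_lo=-3.2358 |R|=2.6472  x_hi=-0.1341 |R|=0.8745
  mid=-1.68495 |R|=0.06270 →hi
  mid=-2.46036 |R|=0.91591 →hi
  mid=-2.84806 |R|=1.64265 →lo
  mid=-2.65421 |R|=1.24820 →lo
  mid=-2.55728 |R|=1.07474 →lo
  mid=-2.50882 |R|=0.99356 →hi
  mid=-2.53305 |R|=1.03370 →lo
  mid=-2.52093 |R|=1.01352 →lo
  mid=-2.51488 |R|=1.00351 →lo
  ...
  [-2.51279,-2.51260] ⇒ x*=-2.5127
Stable set (-2.5127, 0).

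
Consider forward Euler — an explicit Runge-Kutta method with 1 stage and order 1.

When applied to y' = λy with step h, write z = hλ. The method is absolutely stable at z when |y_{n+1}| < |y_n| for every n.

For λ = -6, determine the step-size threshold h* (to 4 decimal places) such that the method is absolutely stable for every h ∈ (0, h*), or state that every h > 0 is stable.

(-2.0000,0); λ=-6 ⇒ h* = 0.3333.

With y'=λy (z=hλ):
  order 1, 1-stage ⇒ R(z)=1+z
  (e.g. R(-1.37)=-0.37000, |R|=0.37000)

Boundary: |R(x)|=1, x<0.
x=-1.37: |R|=0.3700
|R(-2.17)|=1.1700 |R(-1.47)|=0.4700 |R(-1.23)|=0.2300
Bisect:
  x_lo=-2.8184 |R|=1.8184  x_hi=-0.1097 |R|=0.8903
  mid=-1.46403 |R|=0.46403 →hi
  mid=-2.14122 |R|=1.14122 →lo
  mid=-1.80262 |R|=0.80262 →hi
  mid=-1.97192 |R|=0.97192 →hi
  mid=-2.05657 |R|=1.05657 →lo
  mid=-2.01424 |R|=1.01424 →lo
  mid=-1.99308 |R|=0.99308 →hi
  mid=-2.00366 |R|=1.00366 →lo
  mid=-1.99837 |R|=0.99837 →hi
  mid=-2.00102 |R|=1.00102 →lo
  ...
  [-2.00002,-1.99986] ⇒ x*=-2.0000
Stable set (-2.0000, 0).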